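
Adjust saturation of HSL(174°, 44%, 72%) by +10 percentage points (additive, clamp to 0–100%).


Original S = 44%
Adjustment = +10 percentage points
New S = 44 + (10) = 54
Clamp to [0, 100] → 54
= HSL(174°, 54%, 72%)


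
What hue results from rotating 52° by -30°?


New hue = (H + rotation) mod 360
New hue = (52 -30) mod 360
= 22 mod 360
= 22°


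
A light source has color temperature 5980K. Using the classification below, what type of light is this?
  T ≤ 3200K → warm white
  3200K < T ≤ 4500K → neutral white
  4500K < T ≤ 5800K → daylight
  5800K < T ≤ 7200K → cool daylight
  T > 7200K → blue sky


Temperature: 5980K
5800K < 5980K ≤ 7200K → cool daylight
Classification: cool daylight


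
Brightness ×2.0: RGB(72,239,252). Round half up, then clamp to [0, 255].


Multiply each channel by 2.0, round half up, clamp to [0, 255]
R: 72×2.0 = 144
G: 239×2.0 = 478 → clamp → 255
B: 252×2.0 = 504 → clamp → 255
= RGB(144, 255, 255)


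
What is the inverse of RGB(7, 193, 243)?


Invert: (255-R, 255-G, 255-B)
R: 255-7 = 248
G: 255-193 = 62
B: 255-243 = 12
= RGB(248, 62, 12)


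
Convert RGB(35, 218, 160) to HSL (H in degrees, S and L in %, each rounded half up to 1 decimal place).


Normalize: R'=35/255≈0.1373, G'=218/255≈0.8549, B'=160/255≈0.6275
Max=218/255, Min=35/255, Δ=Max-Min=183/255
L = (Max+Min)/2 = (218+35)/510 = 253/510 = 0.49607… → L = 49.6%
L ≤ 0.5 → S = Δ/(Max+Min) = 183/(218+35) = 183/253 = 0.72332… → S = 72.3%
(the 1/255 factors cancel in S and H, so raw channel differences can be used)
Max is G' → H = 60 × ((B-R)/Δ + 2) = 60 × ((160-35)/183 + 2)
  125/183 + 2 = 0.6830… + 2 = 2.6830…
  H = 60 × 2.6830… = 160.983…° → H = 161.0°
= HSL(161.0°, 72.3%, 49.6%)


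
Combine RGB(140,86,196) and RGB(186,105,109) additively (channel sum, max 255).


Additive: each channel = min(255, C₁+C₂)
R: 140+186 = 326 → 255
G: 86+105 = 191 → 191
B: 196+109 = 305 → 255
= RGB(255, 191, 255)


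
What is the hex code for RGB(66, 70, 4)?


R = 66 → 42 (hex)
G = 70 → 46 (hex)
B = 4 → 04 (hex)
Hex = #424604


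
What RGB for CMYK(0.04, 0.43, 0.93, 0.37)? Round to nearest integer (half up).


R = 255 × (1-C) × (1-K) = 255 × 0.96 × 0.63 = 154.224 → 154
G = 255 × (1-M) × (1-K) = 255 × 0.57 × 0.63 = 91.5705 → 92
B = 255 × (1-Y) × (1-K) = 255 × 0.07 × 0.63 = 11.2455 → 11
= RGB(154, 92, 11)


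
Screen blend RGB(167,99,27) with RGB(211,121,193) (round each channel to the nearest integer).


Screen: C = 255 - (255-A)×(255-B)/255, rounded to nearest integer
R: 255 - (255-167)×(255-211)/255 = 255 - 3872/255 ≈ 255 - 15.184 = 239.816 → 240
G: 255 - (255-99)×(255-121)/255 = 255 - 20904/255 ≈ 255 - 81.976 = 173.024 → 173
B: 255 - (255-27)×(255-193)/255 = 255 - 14136/255 ≈ 255 - 55.435 = 199.565 → 200
= RGB(240, 173, 200)


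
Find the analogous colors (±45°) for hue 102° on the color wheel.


Base hue: 102°
Left analog: (102 - 45) mod 360 = 57°
Right analog: (102 + 45) mod 360 = 147°
Analogous hues = 57° and 147°


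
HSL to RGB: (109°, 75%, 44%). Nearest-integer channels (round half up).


H=109°, S=0.75, L=0.44
C = (1-|2L-1|)×S = (1-|-0.12|)×0.75 = 0.66
H' = H/60 = 109/60 ≈ 1.8167; X = C×(1-|H' mod 2 - 1|) = 0.121
m = L - C/2 = 0.44 - 0.33 = 0.11
Sector ⌊H'⌋ = 1 → (R',G',B') = (0.121, 0.66, 0.0)
RGB = ((R'+m)×255, (G'+m)×255, (B'+m)×255) = (58.905, 196.35, 28.05)
Round half up → RGB(59, 196, 28)


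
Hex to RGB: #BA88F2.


BA → 186 (R)
88 → 136 (G)
F2 → 242 (B)
= RGB(186, 136, 242)


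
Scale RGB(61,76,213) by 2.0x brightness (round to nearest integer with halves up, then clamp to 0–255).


Multiply each channel by 2.0, round half up, clamp to [0, 255]
R: 61×2.0 = 122
G: 76×2.0 = 152
B: 213×2.0 = 426 → clamp → 255
= RGB(122, 152, 255)


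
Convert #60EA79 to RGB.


60 → 96 (R)
EA → 234 (G)
79 → 121 (B)
= RGB(96, 234, 121)


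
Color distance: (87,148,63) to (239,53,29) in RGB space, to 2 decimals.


d = √[(R₁-R₂)² + (G₁-G₂)² + (B₁-B₂)²]
d = √[(87-239)² + (148-53)² + (63-29)²]
d = √[23104 + 9025 + 1156]
d = √33285
d ≈ 182.44


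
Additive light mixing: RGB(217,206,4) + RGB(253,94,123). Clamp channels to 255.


Additive: each channel = min(255, C₁+C₂)
R: 217+253 = 470 → 255
G: 206+94 = 300 → 255
B: 4+123 = 127 → 127
= RGB(255, 255, 127)


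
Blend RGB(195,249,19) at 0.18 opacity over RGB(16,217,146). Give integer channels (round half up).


C = α×F + (1-α)×B, with 1-α = 0.82
R: 0.18×195 + 0.82×16 = 35.10 + 13.12 = 48.22 → 48
G: 0.18×249 + 0.82×217 = 44.82 + 177.94 = 222.76 → 223
B: 0.18×19 + 0.82×146 = 3.42 + 119.72 = 123.14 → 123
= RGB(48, 223, 123)


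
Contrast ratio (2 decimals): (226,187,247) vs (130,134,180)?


Linearize each sRGB channel c=v/255: c/12.92 if c ≤ 0.04045 else ((c+0.055)/1.055)^2.4
L = 0.2126×R_lin + 0.7152×G_lin + 0.0722×B_lin
Color 1 (226,187,247):
  R=226: 226/255≈0.8863 > 0.04045 → ((0.8863+0.055)/1.055)^2.4 ≈ 0.76052
  G=187: 187/255≈0.7333 > 0.04045 → ((0.7333+0.055)/1.055)^2.4 ≈ 0.49693
  B=247: 247/255≈0.9686 > 0.04045 → ((0.9686+0.055)/1.055)^2.4 ≈ 0.93011
  L1 = 0.2126×0.76052 + 0.7152×0.49693 + 0.0722×0.93011 ≈ 0.58425
Color 2 (130,134,180):
  R=130: 130/255≈0.5098 > 0.04045 → ((0.5098+0.055)/1.055)^2.4 ≈ 0.22323
  G=134: 134/255≈0.5255 > 0.04045 → ((0.5255+0.055)/1.055)^2.4 ≈ 0.23840
  B=180: 180/255≈0.7059 > 0.04045 → ((0.7059+0.055)/1.055)^2.4 ≈ 0.45641
  L2 = 0.2126×0.22323 + 0.7152×0.23840 + 0.0722×0.45641 ≈ 0.25091
Lighter = 0.58425, Darker = 0.25091
Ratio = (L_lighter + 0.05) / (L_darker + 0.05)
Ratio = (0.58425 + 0.05) / (0.25091 + 0.05) = 0.63425 / 0.30091 ≈ 2.1077
Ratio ≈ 2.11:1


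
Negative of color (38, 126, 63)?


Invert: (255-R, 255-G, 255-B)
R: 255-38 = 217
G: 255-126 = 129
B: 255-63 = 192
= RGB(217, 129, 192)


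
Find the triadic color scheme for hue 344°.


Triadic: equally spaced at 120° intervals
H1 = 344°
H2 = (344 + 120) mod 360 = 104°
H3 = (344 + 240) mod 360 = 224°
Triadic = 344°, 104°, 224°


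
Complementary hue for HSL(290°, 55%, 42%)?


Complement = opposite side of color wheel = hue + 180°
H' = (290 + 180) mod 360 = 110°
S and L unchanged.
= HSL(110°, 55%, 42%)


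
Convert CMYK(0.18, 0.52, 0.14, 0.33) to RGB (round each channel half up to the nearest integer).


R = 255 × (1-C) × (1-K) = 255 × 0.82 × 0.67 = 140.097 → 140
G = 255 × (1-M) × (1-K) = 255 × 0.48 × 0.67 = 82.008 → 82
B = 255 × (1-Y) × (1-K) = 255 × 0.86 × 0.67 = 146.931 → 147
= RGB(140, 82, 147)


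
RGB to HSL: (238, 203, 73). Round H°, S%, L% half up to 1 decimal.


Normalize: R'=238/255≈0.9333, G'=203/255≈0.7961, B'=73/255≈0.2863
Max=238/255, Min=73/255, Δ=Max-Min=165/255
L = (Max+Min)/2 = (238+73)/510 = 311/510 = 0.60980… → L = 61.0%
L > 0.5 → S = Δ/(2-Max-Min) = 165/(510-238-73) = 165/199 = 0.82914… → S = 82.9%
(the 1/255 factors cancel in S and H, so raw channel differences can be used)
Max is R' → H = 60 × (((G-B)/Δ) mod 6) = 60 × (((203-73)/165) mod 6)
  130/165 = 0.7878…
  H = 60 × 0.7878… = 47.272…° → H = 47.3°
= HSL(47.3°, 82.9%, 61.0%)


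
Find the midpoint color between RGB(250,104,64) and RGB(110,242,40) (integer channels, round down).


Midpoint: each channel = ⌊(C₁+C₂)/2⌋
R: ⌊(250+110)/2⌋ = 180
G: ⌊(104+242)/2⌋ = 173
B: ⌊(64+40)/2⌋ = 52
= RGB(180, 173, 52)


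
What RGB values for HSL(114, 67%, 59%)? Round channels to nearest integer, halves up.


H=114°, S=0.67, L=0.59
C = (1-|2L-1|)×S = (1-|0.18|)×0.67 = 0.5494
H' = H/60 = 114/60 ≈ 1.9000; X = C×(1-|H' mod 2 - 1|) = 0.05494
m = L - C/2 = 0.59 - 0.2747 = 0.3153
Sector ⌊H'⌋ = 1 → (R',G',B') = (0.05494, 0.5494, 0.0)
RGB = ((R'+m)×255, (G'+m)×255, (B'+m)×255) = (94.4112, 220.4985, 80.4015)
Round half up → RGB(94, 220, 80)


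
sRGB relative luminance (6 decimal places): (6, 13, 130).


Linearize each channel (sRGB transfer function): c = v/255; c_lin = c/12.92 if c ≤ 0.04045, else ((c+0.055)/1.055)^2.4
  R: 6/255 ≈ 0.023529 ≤ 0.04045 → 0.023529/12.92 ≈ 0.001821
  G: 13/255 ≈ 0.050980 > 0.04045 → ((0.050980+0.055)/1.055)^2.4 ≈ 0.004025
  B: 130/255 ≈ 0.509804 > 0.04045 → ((0.509804+0.055)/1.055)^2.4 ≈ 0.223228
R_lin = 0.001821, G_lin = 0.004025, B_lin = 0.223228
L = 0.2126×R + 0.7152×G + 0.0722×B
L = 0.2126×0.001821 + 0.7152×0.004025 + 0.0722×0.223228
L ≈ 0.019383


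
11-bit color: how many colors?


Colors = 2^bits = 2^11
= 2,048 colors


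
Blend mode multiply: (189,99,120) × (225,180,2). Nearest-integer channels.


Multiply: C = A×B/255, rounded to nearest integer
R: 189×225/255 = 42525/255 ≈ 166.765 → 167
G: 99×180/255 = 17820/255 ≈ 69.882 → 70
B: 120×2/255 = 240/255 ≈ 0.941 → 1
= RGB(167, 70, 1)


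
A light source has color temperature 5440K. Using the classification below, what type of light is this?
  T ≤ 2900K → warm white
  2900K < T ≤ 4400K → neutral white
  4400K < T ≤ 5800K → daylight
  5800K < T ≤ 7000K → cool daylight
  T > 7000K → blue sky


Temperature: 5440K
4400K < 5440K ≤ 5800K → daylight
Classification: daylight


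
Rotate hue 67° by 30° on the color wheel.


New hue = (H + rotation) mod 360
New hue = (67 + 30) mod 360
= 97 mod 360
= 97°


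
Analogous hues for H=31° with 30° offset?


Base hue: 31°
Left analog: (31 - 30) mod 360 = 1°
Right analog: (31 + 30) mod 360 = 61°
Analogous hues = 1° and 61°


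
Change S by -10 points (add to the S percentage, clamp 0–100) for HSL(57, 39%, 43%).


Original S = 39%
Adjustment = -10 percentage points
New S = 39 + (-10) = 29
Clamp to [0, 100] → 29
= HSL(57°, 29%, 43%)


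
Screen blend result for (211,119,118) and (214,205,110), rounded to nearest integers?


Screen: C = 255 - (255-A)×(255-B)/255, rounded to nearest integer
R: 255 - (255-211)×(255-214)/255 = 255 - 1804/255 ≈ 255 - 7.075 = 247.925 → 248
G: 255 - (255-119)×(255-205)/255 = 255 - 6800/255 ≈ 255 - 26.667 = 228.333 → 228
B: 255 - (255-118)×(255-110)/255 = 255 - 19865/255 ≈ 255 - 77.902 = 177.098 → 177
= RGB(248, 228, 177)


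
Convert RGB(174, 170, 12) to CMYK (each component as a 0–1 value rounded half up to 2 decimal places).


R'=174/255≈0.6824, G'=170/255≈0.6667, B'=12/255≈0.0471
K = 1 - max(R',G',B') = 1 - 174/255 = 81/255 = 0.31764… → 0.32
(1-R'-K)/(1-K) simplifies to (max-R)/max with max = 174:
C = (174-174)/174 = 0/174 = 0 → 0.00
M = (174-170)/174 = 4/174 = 0.02298… → 0.02
Y = (174-12)/174 = 162/174 = 0.93103… → 0.93
= CMYK(0.00, 0.02, 0.93, 0.32)


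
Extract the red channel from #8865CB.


Color: #8865CB
R = 88 = 136
G = 65 = 101
B = CB = 203
Red = 136


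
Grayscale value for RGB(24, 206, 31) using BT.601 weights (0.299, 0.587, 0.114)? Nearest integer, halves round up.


Gray = 0.299×R + 0.587×G + 0.114×B
Gray = 0.299×24 + 0.587×206 + 0.114×31
Gray = 7.176 + 120.922 + 3.534
Gray = 131.632 → round half up → 132
Gray = 132


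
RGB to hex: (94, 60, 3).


R = 94 → 5E (hex)
G = 60 → 3C (hex)
B = 3 → 03 (hex)
Hex = #5E3C03


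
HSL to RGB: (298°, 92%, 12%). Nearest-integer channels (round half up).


H=298°, S=0.92, L=0.12
C = (1-|2L-1|)×S = (1-|-0.76|)×0.92 = 0.2208
H' = H/60 = 298/60 ≈ 4.9667; X = C×(1-|H' mod 2 - 1|) = 0.21344
m = L - C/2 = 0.12 - 0.1104 = 0.0096
Sector ⌊H'⌋ = 4 → (R',G',B') = (0.21344, 0.0, 0.2208)
RGB = ((R'+m)×255, (G'+m)×255, (B'+m)×255) = (56.8752, 2.448, 58.752)
Round half up → RGB(57, 2, 59)


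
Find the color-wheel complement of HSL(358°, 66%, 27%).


Complement = opposite side of color wheel = hue + 180°
H' = (358 + 180) mod 360 = 178°
S and L unchanged.
= HSL(178°, 66%, 27%)


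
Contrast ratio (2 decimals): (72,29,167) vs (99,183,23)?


Linearize each sRGB channel c=v/255: c/12.92 if c ≤ 0.04045 else ((c+0.055)/1.055)^2.4
L = 0.2126×R_lin + 0.7152×G_lin + 0.0722×B_lin
Color 1 (72,29,167):
  R=72: 72/255≈0.2824 > 0.04045 → ((0.2824+0.055)/1.055)^2.4 ≈ 0.06480
  G=29: 29/255≈0.1137 > 0.04045 → ((0.1137+0.055)/1.055)^2.4 ≈ 0.01229
  B=167: 167/255≈0.6549 > 0.04045 → ((0.6549+0.055)/1.055)^2.4 ≈ 0.38643
  L1 = 0.2126×0.06480 + 0.7152×0.01229 + 0.0722×0.38643 ≈ 0.05046
Color 2 (99,183,23):
  R=99: 99/255≈0.3882 > 0.04045 → ((0.3882+0.055)/1.055)^2.4 ≈ 0.12477
  G=183: 183/255≈0.7176 > 0.04045 → ((0.7176+0.055)/1.055)^2.4 ≈ 0.47353
  B=23: 23/255≈0.0902 > 0.04045 → ((0.0902+0.055)/1.055)^2.4 ≈ 0.00857
  L2 = 0.2126×0.12477 + 0.7152×0.47353 + 0.0722×0.00857 ≈ 0.36581
Lighter = 0.36581, Darker = 0.05046
Ratio = (L_lighter + 0.05) / (L_darker + 0.05)
Ratio = (0.36581 + 0.05) / (0.05046 + 0.05) = 0.41581 / 0.10046 ≈ 4.1389
Ratio ≈ 4.14:1


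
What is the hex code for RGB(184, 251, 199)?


R = 184 → B8 (hex)
G = 251 → FB (hex)
B = 199 → C7 (hex)
Hex = #B8FBC7


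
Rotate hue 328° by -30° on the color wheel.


New hue = (H + rotation) mod 360
New hue = (328 -30) mod 360
= 298 mod 360
= 298°


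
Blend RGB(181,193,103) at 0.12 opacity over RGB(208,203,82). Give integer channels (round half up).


C = α×F + (1-α)×B, with 1-α = 0.88
R: 0.12×181 + 0.88×208 = 21.72 + 183.04 = 204.76 → 205
G: 0.12×193 + 0.88×203 = 23.16 + 178.64 = 201.80 → 202
B: 0.12×103 + 0.88×82 = 12.36 + 72.16 = 84.52 → 85
= RGB(205, 202, 85)


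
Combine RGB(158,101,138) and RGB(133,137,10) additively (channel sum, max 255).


Additive: each channel = min(255, C₁+C₂)
R: 158+133 = 291 → 255
G: 101+137 = 238 → 238
B: 138+10 = 148 → 148
= RGB(255, 238, 148)


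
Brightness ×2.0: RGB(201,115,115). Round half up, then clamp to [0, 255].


Multiply each channel by 2.0, round half up, clamp to [0, 255]
R: 201×2.0 = 402 → clamp → 255
G: 115×2.0 = 230
B: 115×2.0 = 230
= RGB(255, 230, 230)


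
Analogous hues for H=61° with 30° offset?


Base hue: 61°
Left analog: (61 - 30) mod 360 = 31°
Right analog: (61 + 30) mod 360 = 91°
Analogous hues = 31° and 91°


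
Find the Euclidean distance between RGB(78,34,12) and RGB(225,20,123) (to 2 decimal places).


d = √[(R₁-R₂)² + (G₁-G₂)² + (B₁-B₂)²]
d = √[(78-225)² + (34-20)² + (12-123)²]
d = √[21609 + 196 + 12321]
d = √34126
d ≈ 184.73


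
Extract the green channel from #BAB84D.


Color: #BAB84D
R = BA = 186
G = B8 = 184
B = 4D = 77
Green = 184


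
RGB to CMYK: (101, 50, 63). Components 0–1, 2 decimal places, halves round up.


R'=101/255≈0.3961, G'=50/255≈0.1961, B'=63/255≈0.2471
K = 1 - max(R',G',B') = 1 - 101/255 = 154/255 = 0.60392… → 0.60
(1-R'-K)/(1-K) simplifies to (max-R)/max with max = 101:
C = (101-101)/101 = 0/101 = 0 → 0.00
M = (101-50)/101 = 51/101 = 0.50495… → 0.50
Y = (101-63)/101 = 38/101 = 0.37623… → 0.38
= CMYK(0.00, 0.50, 0.38, 0.60)


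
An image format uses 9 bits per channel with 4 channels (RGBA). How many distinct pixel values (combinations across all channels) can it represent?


Total bits = 9 bits/channel × 4 channels = 36 bits
Distinct pixel values = 2^36
= 68,719,476,736 pixel values


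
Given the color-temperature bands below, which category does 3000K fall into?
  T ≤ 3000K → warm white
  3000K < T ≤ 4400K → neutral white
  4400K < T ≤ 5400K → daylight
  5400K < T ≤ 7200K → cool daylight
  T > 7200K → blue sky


Temperature: 3000K
3000K ≤ 3000K → warm white
Classification: warm white


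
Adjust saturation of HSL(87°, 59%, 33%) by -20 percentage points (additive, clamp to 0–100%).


Original S = 59%
Adjustment = -20 percentage points
New S = 59 + (-20) = 39
Clamp to [0, 100] → 39
= HSL(87°, 39%, 33%)


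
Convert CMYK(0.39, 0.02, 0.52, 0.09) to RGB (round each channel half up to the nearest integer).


R = 255 × (1-C) × (1-K) = 255 × 0.61 × 0.91 = 141.5505 → 142
G = 255 × (1-M) × (1-K) = 255 × 0.98 × 0.91 = 227.409 → 227
B = 255 × (1-Y) × (1-K) = 255 × 0.48 × 0.91 = 111.384 → 111
= RGB(142, 227, 111)


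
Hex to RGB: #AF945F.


AF → 175 (R)
94 → 148 (G)
5F → 95 (B)
= RGB(175, 148, 95)


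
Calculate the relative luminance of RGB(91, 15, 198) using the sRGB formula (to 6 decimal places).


Linearize each channel (sRGB transfer function): c = v/255; c_lin = c/12.92 if c ≤ 0.04045, else ((c+0.055)/1.055)^2.4
  R: 91/255 ≈ 0.356863 > 0.04045 → ((0.356863+0.055)/1.055)^2.4 ≈ 0.104616
  G: 15/255 ≈ 0.058824 > 0.04045 → ((0.058824+0.055)/1.055)^2.4 ≈ 0.004777
  B: 198/255 ≈ 0.776471 > 0.04045 → ((0.776471+0.055)/1.055)^2.4 ≈ 0.564712
R_lin = 0.104616, G_lin = 0.004777, B_lin = 0.564712
L = 0.2126×R + 0.7152×G + 0.0722×B
L = 0.2126×0.104616 + 0.7152×0.004777 + 0.0722×0.564712
L ≈ 0.066430


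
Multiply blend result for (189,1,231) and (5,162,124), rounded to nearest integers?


Multiply: C = A×B/255, rounded to nearest integer
R: 189×5/255 = 945/255 ≈ 3.706 → 4
G: 1×162/255 = 162/255 ≈ 0.635 → 1
B: 231×124/255 = 28644/255 ≈ 112.329 → 112
= RGB(4, 1, 112)


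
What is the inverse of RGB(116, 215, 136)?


Invert: (255-R, 255-G, 255-B)
R: 255-116 = 139
G: 255-215 = 40
B: 255-136 = 119
= RGB(139, 40, 119)


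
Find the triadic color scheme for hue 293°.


Triadic: equally spaced at 120° intervals
H1 = 293°
H2 = (293 + 120) mod 360 = 53°
H3 = (293 + 240) mod 360 = 173°
Triadic = 293°, 53°, 173°


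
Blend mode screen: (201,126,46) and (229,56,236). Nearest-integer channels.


Screen: C = 255 - (255-A)×(255-B)/255, rounded to nearest integer
R: 255 - (255-201)×(255-229)/255 = 255 - 1404/255 ≈ 255 - 5.506 = 249.494 → 249
G: 255 - (255-126)×(255-56)/255 = 255 - 25671/255 ≈ 255 - 100.671 = 154.329 → 154
B: 255 - (255-46)×(255-236)/255 = 255 - 3971/255 ≈ 255 - 15.573 = 239.427 → 239
= RGB(249, 154, 239)


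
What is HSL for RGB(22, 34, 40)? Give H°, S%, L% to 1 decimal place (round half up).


Normalize: R'=22/255≈0.0863, G'=34/255≈0.1333, B'=40/255≈0.1569
Max=40/255, Min=22/255, Δ=Max-Min=18/255
L = (Max+Min)/2 = (40+22)/510 = 62/510 = 0.12156… → L = 12.2%
L ≤ 0.5 → S = Δ/(Max+Min) = 18/(40+22) = 18/62 = 0.29032… → S = 29.0%
(the 1/255 factors cancel in S and H, so raw channel differences can be used)
Max is B' → H = 60 × ((R-G)/Δ + 4) = 60 × ((22-34)/18 + 4)
  -12/18 + 4 = -0.6666… + 4 = 3.3333…
  H = 60 × 3.3333… = 200° → H = 200.0°
= HSL(200.0°, 29.0%, 12.2%)


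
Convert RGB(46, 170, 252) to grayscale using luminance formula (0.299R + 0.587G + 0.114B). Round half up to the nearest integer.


Gray = 0.299×R + 0.587×G + 0.114×B
Gray = 0.299×46 + 0.587×170 + 0.114×252
Gray = 13.754 + 99.790 + 28.728
Gray = 142.272 → round half up → 142
Gray = 142


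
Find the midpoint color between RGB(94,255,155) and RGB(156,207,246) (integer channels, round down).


Midpoint: each channel = ⌊(C₁+C₂)/2⌋
R: ⌊(94+156)/2⌋ = 125
G: ⌊(255+207)/2⌋ = 231
B: ⌊(155+246)/2⌋ = 200
= RGB(125, 231, 200)


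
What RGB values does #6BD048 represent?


6B → 107 (R)
D0 → 208 (G)
48 → 72 (B)
= RGB(107, 208, 72)


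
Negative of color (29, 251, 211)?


Invert: (255-R, 255-G, 255-B)
R: 255-29 = 226
G: 255-251 = 4
B: 255-211 = 44
= RGB(226, 4, 44)


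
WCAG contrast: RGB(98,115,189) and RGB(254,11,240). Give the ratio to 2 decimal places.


Linearize each sRGB channel c=v/255: c/12.92 if c ≤ 0.04045 else ((c+0.055)/1.055)^2.4
L = 0.2126×R_lin + 0.7152×G_lin + 0.0722×B_lin
Color 1 (98,115,189):
  R=98: 98/255≈0.3843 > 0.04045 → ((0.3843+0.055)/1.055)^2.4 ≈ 0.12214
  G=115: 115/255≈0.4510 > 0.04045 → ((0.4510+0.055)/1.055)^2.4 ≈ 0.17144
  B=189: 189/255≈0.7412 > 0.04045 → ((0.7412+0.055)/1.055)^2.4 ≈ 0.50888
  L1 = 0.2126×0.12214 + 0.7152×0.17144 + 0.0722×0.50888 ≈ 0.18532
Color 2 (254,11,240):
  R=254: 254/255≈0.9961 > 0.04045 → ((0.9961+0.055)/1.055)^2.4 ≈ 0.99110
  G=11: 11/255≈0.0431 > 0.04045 → ((0.0431+0.055)/1.055)^2.4 ≈ 0.00335
  B=240: 240/255≈0.9412 > 0.04045 → ((0.9412+0.055)/1.055)^2.4 ≈ 0.87137
  L2 = 0.2126×0.99110 + 0.7152×0.00335 + 0.0722×0.87137 ≈ 0.27601
Lighter = 0.27601, Darker = 0.18532
Ratio = (L_lighter + 0.05) / (L_darker + 0.05)
Ratio = (0.27601 + 0.05) / (0.18532 + 0.05) = 0.32601 / 0.23532 ≈ 1.3854
Ratio ≈ 1.39:1


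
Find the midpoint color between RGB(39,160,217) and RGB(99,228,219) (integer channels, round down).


Midpoint: each channel = ⌊(C₁+C₂)/2⌋
R: ⌊(39+99)/2⌋ = 69
G: ⌊(160+228)/2⌋ = 194
B: ⌊(217+219)/2⌋ = 218
= RGB(69, 194, 218)


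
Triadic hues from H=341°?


Triadic: equally spaced at 120° intervals
H1 = 341°
H2 = (341 + 120) mod 360 = 101°
H3 = (341 + 240) mod 360 = 221°
Triadic = 341°, 101°, 221°


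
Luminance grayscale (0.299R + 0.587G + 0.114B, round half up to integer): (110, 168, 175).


Gray = 0.299×R + 0.587×G + 0.114×B
Gray = 0.299×110 + 0.587×168 + 0.114×175
Gray = 32.890 + 98.616 + 19.950
Gray = 151.456 → round half up → 151
Gray = 151


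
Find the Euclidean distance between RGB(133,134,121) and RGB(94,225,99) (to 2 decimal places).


d = √[(R₁-R₂)² + (G₁-G₂)² + (B₁-B₂)²]
d = √[(133-94)² + (134-225)² + (121-99)²]
d = √[1521 + 8281 + 484]
d = √10286
d ≈ 101.42


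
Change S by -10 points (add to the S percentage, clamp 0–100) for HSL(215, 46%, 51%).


Original S = 46%
Adjustment = -10 percentage points
New S = 46 + (-10) = 36
Clamp to [0, 100] → 36
= HSL(215°, 36%, 51%)


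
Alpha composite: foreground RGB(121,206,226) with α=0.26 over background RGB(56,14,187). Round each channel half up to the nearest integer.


C = α×F + (1-α)×B, with 1-α = 0.74
R: 0.26×121 + 0.74×56 = 31.46 + 41.44 = 72.90 → 73
G: 0.26×206 + 0.74×14 = 53.56 + 10.36 = 63.92 → 64
B: 0.26×226 + 0.74×187 = 58.76 + 138.38 = 197.14 → 197
= RGB(73, 64, 197)


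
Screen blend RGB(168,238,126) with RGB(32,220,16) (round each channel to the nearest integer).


Screen: C = 255 - (255-A)×(255-B)/255, rounded to nearest integer
R: 255 - (255-168)×(255-32)/255 = 255 - 19401/255 ≈ 255 - 76.082 = 178.918 → 179
G: 255 - (255-238)×(255-220)/255 = 255 - 595/255 ≈ 255 - 2.333 = 252.667 → 253
B: 255 - (255-126)×(255-16)/255 = 255 - 30831/255 ≈ 255 - 120.906 = 134.094 → 134
= RGB(179, 253, 134)


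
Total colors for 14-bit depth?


Colors = 2^bits = 2^14
= 16,384 colors


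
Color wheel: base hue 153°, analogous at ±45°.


Base hue: 153°
Left analog: (153 - 45) mod 360 = 108°
Right analog: (153 + 45) mod 360 = 198°
Analogous hues = 108° and 198°


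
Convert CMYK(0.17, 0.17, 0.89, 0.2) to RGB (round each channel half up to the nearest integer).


R = 255 × (1-C) × (1-K) = 255 × 0.83 × 0.80 = 169.32 → 169
G = 255 × (1-M) × (1-K) = 255 × 0.83 × 0.80 = 169.32 → 169
B = 255 × (1-Y) × (1-K) = 255 × 0.11 × 0.80 = 22.44 → 22
= RGB(169, 169, 22)


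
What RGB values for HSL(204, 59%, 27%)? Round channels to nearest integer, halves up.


H=204°, S=0.59, L=0.27
C = (1-|2L-1|)×S = (1-|-0.46|)×0.59 = 0.3186
H' = H/60 = 204/60 ≈ 3.4000; X = C×(1-|H' mod 2 - 1|) = 0.19116
m = L - C/2 = 0.27 - 0.1593 = 0.1107
Sector ⌊H'⌋ = 3 → (R',G',B') = (0.0, 0.19116, 0.3186)
RGB = ((R'+m)×255, (G'+m)×255, (B'+m)×255) = (28.2285, 76.9743, 109.4715)
Round half up → RGB(28, 77, 109)


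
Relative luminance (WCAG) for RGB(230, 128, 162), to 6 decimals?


Linearize each channel (sRGB transfer function): c = v/255; c_lin = c/12.92 if c ≤ 0.04045, else ((c+0.055)/1.055)^2.4
  R: 230/255 ≈ 0.901961 > 0.04045 → ((0.901961+0.055)/1.055)^2.4 ≈ 0.791298
  G: 128/255 ≈ 0.501961 > 0.04045 → ((0.501961+0.055)/1.055)^2.4 ≈ 0.215861
  B: 162/255 ≈ 0.635294 > 0.04045 → ((0.635294+0.055)/1.055)^2.4 ≈ 0.361307
R_lin = 0.791298, G_lin = 0.215861, B_lin = 0.361307
L = 0.2126×R + 0.7152×G + 0.0722×B
L = 0.2126×0.791298 + 0.7152×0.215861 + 0.0722×0.361307
L ≈ 0.348700


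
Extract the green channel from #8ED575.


Color: #8ED575
R = 8E = 142
G = D5 = 213
B = 75 = 117
Green = 213


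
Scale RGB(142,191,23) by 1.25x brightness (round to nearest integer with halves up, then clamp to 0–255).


Multiply each channel by 1.25, round half up, clamp to [0, 255]
R: 142×1.25 = 177.5 → round → 178
G: 191×1.25 = 238.75 → round → 239
B: 23×1.25 = 28.75 → round → 29
= RGB(178, 239, 29)


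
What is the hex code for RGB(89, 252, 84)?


R = 89 → 59 (hex)
G = 252 → FC (hex)
B = 84 → 54 (hex)
Hex = #59FC54


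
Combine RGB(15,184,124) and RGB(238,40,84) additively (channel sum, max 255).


Additive: each channel = min(255, C₁+C₂)
R: 15+238 = 253 → 253
G: 184+40 = 224 → 224
B: 124+84 = 208 → 208
= RGB(253, 224, 208)


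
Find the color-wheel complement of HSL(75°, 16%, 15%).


Complement = opposite side of color wheel = hue + 180°
H' = (75 + 180) mod 360 = 255°
S and L unchanged.
= HSL(255°, 16%, 15%)


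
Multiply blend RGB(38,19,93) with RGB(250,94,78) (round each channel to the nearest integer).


Multiply: C = A×B/255, rounded to nearest integer
R: 38×250/255 = 9500/255 ≈ 37.255 → 37
G: 19×94/255 = 1786/255 ≈ 7.004 → 7
B: 93×78/255 = 7254/255 ≈ 28.447 → 28
= RGB(37, 7, 28)


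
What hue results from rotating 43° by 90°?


New hue = (H + rotation) mod 360
New hue = (43 + 90) mod 360
= 133 mod 360
= 133°


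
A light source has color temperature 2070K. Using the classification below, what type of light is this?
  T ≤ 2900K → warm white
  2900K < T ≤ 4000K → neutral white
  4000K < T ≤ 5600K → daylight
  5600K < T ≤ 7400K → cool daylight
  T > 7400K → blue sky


Temperature: 2070K
2070K ≤ 2900K → warm white
Classification: warm white


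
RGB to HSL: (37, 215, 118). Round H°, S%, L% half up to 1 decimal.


Normalize: R'=37/255≈0.1451, G'=215/255≈0.8431, B'=118/255≈0.4627
Max=215/255, Min=37/255, Δ=Max-Min=178/255
L = (Max+Min)/2 = (215+37)/510 = 252/510 = 0.49411… → L = 49.4%
L ≤ 0.5 → S = Δ/(Max+Min) = 178/(215+37) = 178/252 = 0.70634… → S = 70.6%
(the 1/255 factors cancel in S and H, so raw channel differences can be used)
Max is G' → H = 60 × ((B-R)/Δ + 2) = 60 × ((118-37)/178 + 2)
  81/178 + 2 = 0.4550… + 2 = 2.4550…
  H = 60 × 2.4550… = 147.303…° → H = 147.3°
= HSL(147.3°, 70.6%, 49.4%)


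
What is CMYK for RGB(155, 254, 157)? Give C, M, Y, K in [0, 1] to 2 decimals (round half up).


R'=155/255≈0.6078, G'=254/255≈0.9961, B'=157/255≈0.6157
K = 1 - max(R',G',B') = 1 - 254/255 = 1/255 = 0.00392… → 0.00
(1-R'-K)/(1-K) simplifies to (max-R)/max with max = 254:
C = (254-155)/254 = 99/254 = 0.38976… → 0.39
M = (254-254)/254 = 0/254 = 0 → 0.00
Y = (254-157)/254 = 97/254 = 0.38188… → 0.38
= CMYK(0.39, 0.00, 0.38, 0.00)


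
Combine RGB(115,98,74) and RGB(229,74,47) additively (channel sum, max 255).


Additive: each channel = min(255, C₁+C₂)
R: 115+229 = 344 → 255
G: 98+74 = 172 → 172
B: 74+47 = 121 → 121
= RGB(255, 172, 121)


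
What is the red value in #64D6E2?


Color: #64D6E2
R = 64 = 100
G = D6 = 214
B = E2 = 226
Red = 100


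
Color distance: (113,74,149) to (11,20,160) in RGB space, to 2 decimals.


d = √[(R₁-R₂)² + (G₁-G₂)² + (B₁-B₂)²]
d = √[(113-11)² + (74-20)² + (149-160)²]
d = √[10404 + 2916 + 121]
d = √13441
d ≈ 115.94


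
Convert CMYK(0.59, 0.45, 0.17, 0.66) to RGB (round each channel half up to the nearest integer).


R = 255 × (1-C) × (1-K) = 255 × 0.41 × 0.34 = 35.547 → 36
G = 255 × (1-M) × (1-K) = 255 × 0.55 × 0.34 = 47.685 → 48
B = 255 × (1-Y) × (1-K) = 255 × 0.83 × 0.34 = 71.961 → 72
= RGB(36, 48, 72)


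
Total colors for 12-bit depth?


Colors = 2^bits = 2^12
= 4,096 colors


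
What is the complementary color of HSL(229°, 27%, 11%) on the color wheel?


Complement = opposite side of color wheel = hue + 180°
H' = (229 + 180) mod 360 = 49°
S and L unchanged.
= HSL(49°, 27%, 11%)


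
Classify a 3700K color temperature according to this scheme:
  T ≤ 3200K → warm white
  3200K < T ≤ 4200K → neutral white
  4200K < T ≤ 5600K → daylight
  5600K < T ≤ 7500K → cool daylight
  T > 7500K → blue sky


Temperature: 3700K
3200K < 3700K ≤ 4200K → neutral white
Classification: neutral white


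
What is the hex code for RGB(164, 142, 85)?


R = 164 → A4 (hex)
G = 142 → 8E (hex)
B = 85 → 55 (hex)
Hex = #A48E55


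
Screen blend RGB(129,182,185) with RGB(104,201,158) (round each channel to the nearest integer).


Screen: C = 255 - (255-A)×(255-B)/255, rounded to nearest integer
R: 255 - (255-129)×(255-104)/255 = 255 - 19026/255 ≈ 255 - 74.612 = 180.388 → 180
G: 255 - (255-182)×(255-201)/255 = 255 - 3942/255 ≈ 255 - 15.459 = 239.541 → 240
B: 255 - (255-185)×(255-158)/255 = 255 - 6790/255 ≈ 255 - 26.627 = 228.373 → 228
= RGB(180, 240, 228)


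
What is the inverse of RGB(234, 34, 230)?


Invert: (255-R, 255-G, 255-B)
R: 255-234 = 21
G: 255-34 = 221
B: 255-230 = 25
= RGB(21, 221, 25)


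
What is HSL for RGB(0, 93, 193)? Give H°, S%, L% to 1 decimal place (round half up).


Normalize: R'=0/255≈0.0000, G'=93/255≈0.3647, B'=193/255≈0.7569
Max=193/255, Min=0/255, Δ=Max-Min=193/255
L = (Max+Min)/2 = (193+0)/510 = 193/510 = 0.37843… → L = 37.8%
L ≤ 0.5 → S = Δ/(Max+Min) = 193/(193+0) = 193/193 = 1 → S = 100.0%
(the 1/255 factors cancel in S and H, so raw channel differences can be used)
Max is B' → H = 60 × ((R-G)/Δ + 4) = 60 × ((0-93)/193 + 4)
  -93/193 + 4 = -0.4818… + 4 = 3.5181…
  H = 60 × 3.5181… = 211.088…° → H = 211.1°
= HSL(211.1°, 100.0%, 37.8%)


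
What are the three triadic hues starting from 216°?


Triadic: equally spaced at 120° intervals
H1 = 216°
H2 = (216 + 120) mod 360 = 336°
H3 = (216 + 240) mod 360 = 96°
Triadic = 216°, 336°, 96°


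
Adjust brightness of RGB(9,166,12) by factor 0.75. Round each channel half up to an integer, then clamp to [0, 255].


Multiply each channel by 0.75, round half up, clamp to [0, 255]
R: 9×0.75 = 6.75 → round → 7
G: 166×0.75 = 124.5 → round → 125
B: 12×0.75 = 9
= RGB(7, 125, 9)


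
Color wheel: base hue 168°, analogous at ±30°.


Base hue: 168°
Left analog: (168 - 30) mod 360 = 138°
Right analog: (168 + 30) mod 360 = 198°
Analogous hues = 138° and 198°


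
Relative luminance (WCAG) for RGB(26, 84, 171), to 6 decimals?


Linearize each channel (sRGB transfer function): c = v/255; c_lin = c/12.92 if c ≤ 0.04045, else ((c+0.055)/1.055)^2.4
  R: 26/255 ≈ 0.101961 > 0.04045 → ((0.101961+0.055)/1.055)^2.4 ≈ 0.010330
  G: 84/255 ≈ 0.329412 > 0.04045 → ((0.329412+0.055)/1.055)^2.4 ≈ 0.088656
  B: 171/255 ≈ 0.670588 > 0.04045 → ((0.670588+0.055)/1.055)^2.4 ≈ 0.407240
R_lin = 0.010330, G_lin = 0.088656, B_lin = 0.407240
L = 0.2126×R + 0.7152×G + 0.0722×B
L = 0.2126×0.010330 + 0.7152×0.088656 + 0.0722×0.407240
L ≈ 0.095005


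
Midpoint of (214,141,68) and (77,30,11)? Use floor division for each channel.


Midpoint: each channel = ⌊(C₁+C₂)/2⌋
R: ⌊(214+77)/2⌋ = 145
G: ⌊(141+30)/2⌋ = 85
B: ⌊(68+11)/2⌋ = 39
= RGB(145, 85, 39)


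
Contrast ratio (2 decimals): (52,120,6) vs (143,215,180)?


Linearize each sRGB channel c=v/255: c/12.92 if c ≤ 0.04045 else ((c+0.055)/1.055)^2.4
L = 0.2126×R_lin + 0.7152×G_lin + 0.0722×B_lin
Color 1 (52,120,6):
  R=52: 52/255≈0.2039 > 0.04045 → ((0.2039+0.055)/1.055)^2.4 ≈ 0.03434
  G=120: 120/255≈0.4706 > 0.04045 → ((0.4706+0.055)/1.055)^2.4 ≈ 0.18782
  B=6: 6/255≈0.0235 ≤ 0.04045 → 0.0235/12.92 ≈ 0.00182
  L1 = 0.2126×0.03434 + 0.7152×0.18782 + 0.0722×0.00182 ≈ 0.14176
Color 2 (143,215,180):
  R=143: 143/255≈0.5608 > 0.04045 → ((0.5608+0.055)/1.055)^2.4 ≈ 0.27468
  G=215: 215/255≈0.8431 > 0.04045 → ((0.8431+0.055)/1.055)^2.4 ≈ 0.67954
  B=180: 180/255≈0.7059 > 0.04045 → ((0.7059+0.055)/1.055)^2.4 ≈ 0.45641
  L2 = 0.2126×0.27468 + 0.7152×0.67954 + 0.0722×0.45641 ≈ 0.57736
Lighter = 0.57736, Darker = 0.14176
Ratio = (L_lighter + 0.05) / (L_darker + 0.05)
Ratio = (0.57736 + 0.05) / (0.14176 + 0.05) = 0.62736 / 0.19176 ≈ 3.2716
Ratio ≈ 3.27:1


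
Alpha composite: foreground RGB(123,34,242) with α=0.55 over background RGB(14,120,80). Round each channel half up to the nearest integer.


C = α×F + (1-α)×B, with 1-α = 0.45
R: 0.55×123 + 0.45×14 = 67.65 + 6.30 = 73.95 → 74
G: 0.55×34 + 0.45×120 = 18.70 + 54.00 = 72.70 → 73
B: 0.55×242 + 0.45×80 = 133.10 + 36.00 = 169.10 → 169
= RGB(74, 73, 169)


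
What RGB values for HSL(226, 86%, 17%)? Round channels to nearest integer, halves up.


H=226°, S=0.86, L=0.17
C = (1-|2L-1|)×S = (1-|-0.66|)×0.86 = 0.2924
H' = H/60 = 226/60 ≈ 3.7667; X = C×(1-|H' mod 2 - 1|) ≈ 0.0682
m = L - C/2 = 0.17 - 0.1462 = 0.0238
Sector ⌊H'⌋ = 3 → (R',G',B') = (0.0, ≈0.0682, 0.2924)
RGB = ((R'+m)×255, (G'+m)×255, (B'+m)×255) = (6.069, 23.4668, 80.631)
Round half up → RGB(6, 23, 81)


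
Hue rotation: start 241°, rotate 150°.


New hue = (H + rotation) mod 360
New hue = (241 + 150) mod 360
= 391 mod 360
= 31°


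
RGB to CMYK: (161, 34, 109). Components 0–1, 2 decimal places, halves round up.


R'=161/255≈0.6314, G'=34/255≈0.1333, B'=109/255≈0.4275
K = 1 - max(R',G',B') = 1 - 161/255 = 94/255 = 0.36862… → 0.37
(1-R'-K)/(1-K) simplifies to (max-R)/max with max = 161:
C = (161-161)/161 = 0/161 = 0 → 0.00
M = (161-34)/161 = 127/161 = 0.78881… → 0.79
Y = (161-109)/161 = 52/161 = 0.32298… → 0.32
= CMYK(0.00, 0.79, 0.32, 0.37)


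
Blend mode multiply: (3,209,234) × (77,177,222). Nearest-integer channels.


Multiply: C = A×B/255, rounded to nearest integer
R: 3×77/255 = 231/255 ≈ 0.906 → 1
G: 209×177/255 = 36993/255 ≈ 145.071 → 145
B: 234×222/255 = 51948/255 ≈ 203.718 → 204
= RGB(1, 145, 204)


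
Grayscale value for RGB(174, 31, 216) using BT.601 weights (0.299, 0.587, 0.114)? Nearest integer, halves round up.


Gray = 0.299×R + 0.587×G + 0.114×B
Gray = 0.299×174 + 0.587×31 + 0.114×216
Gray = 52.026 + 18.197 + 24.624
Gray = 94.847 → round half up → 95
Gray = 95


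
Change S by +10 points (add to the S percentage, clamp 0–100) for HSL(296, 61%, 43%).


Original S = 61%
Adjustment = +10 percentage points
New S = 61 + (10) = 71
Clamp to [0, 100] → 71
= HSL(296°, 71%, 43%)


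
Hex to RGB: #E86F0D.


E8 → 232 (R)
6F → 111 (G)
0D → 13 (B)
= RGB(232, 111, 13)


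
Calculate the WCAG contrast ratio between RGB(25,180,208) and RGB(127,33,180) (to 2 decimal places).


Linearize each sRGB channel c=v/255: c/12.92 if c ≤ 0.04045 else ((c+0.055)/1.055)^2.4
L = 0.2126×R_lin + 0.7152×G_lin + 0.0722×B_lin
Color 1 (25,180,208):
  R=25: 25/255≈0.0980 > 0.04045 → ((0.0980+0.055)/1.055)^2.4 ≈ 0.00972
  G=180: 180/255≈0.7059 > 0.04045 → ((0.7059+0.055)/1.055)^2.4 ≈ 0.45641
  B=208: 208/255≈0.8157 > 0.04045 → ((0.8157+0.055)/1.055)^2.4 ≈ 0.63076
  L1 = 0.2126×0.00972 + 0.7152×0.45641 + 0.0722×0.63076 ≈ 0.37403
Color 2 (127,33,180):
  R=127: 127/255≈0.4980 > 0.04045 → ((0.4980+0.055)/1.055)^2.4 ≈ 0.21223
  G=33: 33/255≈0.1294 > 0.04045 → ((0.1294+0.055)/1.055)^2.4 ≈ 0.01521
  B=180: 180/255≈0.7059 > 0.04045 → ((0.7059+0.055)/1.055)^2.4 ≈ 0.45641
  L2 = 0.2126×0.21223 + 0.7152×0.01521 + 0.0722×0.45641 ≈ 0.08895
Lighter = 0.37403, Darker = 0.08895
Ratio = (L_lighter + 0.05) / (L_darker + 0.05)
Ratio = (0.37403 + 0.05) / (0.08895 + 0.05) = 0.42403 / 0.13895 ≈ 3.0517
Ratio ≈ 3.05:1


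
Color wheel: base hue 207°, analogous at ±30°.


Base hue: 207°
Left analog: (207 - 30) mod 360 = 177°
Right analog: (207 + 30) mod 360 = 237°
Analogous hues = 177° and 237°


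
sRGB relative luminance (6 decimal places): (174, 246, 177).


Linearize each channel (sRGB transfer function): c = v/255; c_lin = c/12.92 if c ≤ 0.04045, else ((c+0.055)/1.055)^2.4
  R: 174/255 ≈ 0.682353 > 0.04045 → ((0.682353+0.055)/1.055)^2.4 ≈ 0.423268
  G: 246/255 ≈ 0.964706 > 0.04045 → ((0.964706+0.055)/1.055)^2.4 ≈ 0.921582
  B: 177/255 ≈ 0.694118 > 0.04045 → ((0.694118+0.055)/1.055)^2.4 ≈ 0.439657
R_lin = 0.423268, G_lin = 0.921582, B_lin = 0.439657
L = 0.2126×R + 0.7152×G + 0.0722×B
L = 0.2126×0.423268 + 0.7152×0.921582 + 0.0722×0.439657
L ≈ 0.780845


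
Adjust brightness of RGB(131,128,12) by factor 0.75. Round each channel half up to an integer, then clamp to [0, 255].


Multiply each channel by 0.75, round half up, clamp to [0, 255]
R: 131×0.75 = 98.25 → round → 98
G: 128×0.75 = 96
B: 12×0.75 = 9
= RGB(98, 96, 9)


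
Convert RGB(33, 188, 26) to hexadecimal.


R = 33 → 21 (hex)
G = 188 → BC (hex)
B = 26 → 1A (hex)
Hex = #21BC1A


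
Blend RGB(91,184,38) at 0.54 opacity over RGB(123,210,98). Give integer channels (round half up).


C = α×F + (1-α)×B, with 1-α = 0.46
R: 0.54×91 + 0.46×123 = 49.14 + 56.58 = 105.72 → 106
G: 0.54×184 + 0.46×210 = 99.36 + 96.60 = 195.96 → 196
B: 0.54×38 + 0.46×98 = 20.52 + 45.08 = 65.60 → 66
= RGB(106, 196, 66)


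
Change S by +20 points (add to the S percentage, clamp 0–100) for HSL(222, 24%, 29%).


Original S = 24%
Adjustment = +20 percentage points
New S = 24 + (20) = 44
Clamp to [0, 100] → 44
= HSL(222°, 44%, 29%)


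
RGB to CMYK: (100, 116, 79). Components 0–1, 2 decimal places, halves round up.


R'=100/255≈0.3922, G'=116/255≈0.4549, B'=79/255≈0.3098
K = 1 - max(R',G',B') = 1 - 116/255 = 139/255 = 0.54509… → 0.55
(1-R'-K)/(1-K) simplifies to (max-R)/max with max = 116:
C = (116-100)/116 = 16/116 = 0.13793… → 0.14
M = (116-116)/116 = 0/116 = 0 → 0.00
Y = (116-79)/116 = 37/116 = 0.31896… → 0.32
= CMYK(0.14, 0.00, 0.32, 0.55)


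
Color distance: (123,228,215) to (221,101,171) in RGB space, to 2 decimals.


d = √[(R₁-R₂)² + (G₁-G₂)² + (B₁-B₂)²]
d = √[(123-221)² + (228-101)² + (215-171)²]
d = √[9604 + 16129 + 1936]
d = √27669
d ≈ 166.34


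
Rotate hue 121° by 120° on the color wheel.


New hue = (H + rotation) mod 360
New hue = (121 + 120) mod 360
= 241 mod 360
= 241°


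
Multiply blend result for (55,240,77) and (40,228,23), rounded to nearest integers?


Multiply: C = A×B/255, rounded to nearest integer
R: 55×40/255 = 2200/255 ≈ 8.627 → 9
G: 240×228/255 = 54720/255 ≈ 214.588 → 215
B: 77×23/255 = 1771/255 ≈ 6.945 → 7
= RGB(9, 215, 7)


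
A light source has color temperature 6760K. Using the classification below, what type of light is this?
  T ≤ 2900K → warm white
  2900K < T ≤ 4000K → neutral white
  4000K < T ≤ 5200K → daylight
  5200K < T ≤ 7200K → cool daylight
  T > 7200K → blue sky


Temperature: 6760K
5200K < 6760K ≤ 7200K → cool daylight
Classification: cool daylight


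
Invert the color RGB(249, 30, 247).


Invert: (255-R, 255-G, 255-B)
R: 255-249 = 6
G: 255-30 = 225
B: 255-247 = 8
= RGB(6, 225, 8)


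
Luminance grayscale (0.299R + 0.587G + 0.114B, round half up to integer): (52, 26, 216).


Gray = 0.299×R + 0.587×G + 0.114×B
Gray = 0.299×52 + 0.587×26 + 0.114×216
Gray = 15.548 + 15.262 + 24.624
Gray = 55.434 → round half up → 55
Gray = 55


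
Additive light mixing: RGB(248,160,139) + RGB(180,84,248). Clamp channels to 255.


Additive: each channel = min(255, C₁+C₂)
R: 248+180 = 428 → 255
G: 160+84 = 244 → 244
B: 139+248 = 387 → 255
= RGB(255, 244, 255)


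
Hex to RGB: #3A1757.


3A → 58 (R)
17 → 23 (G)
57 → 87 (B)
= RGB(58, 23, 87)
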